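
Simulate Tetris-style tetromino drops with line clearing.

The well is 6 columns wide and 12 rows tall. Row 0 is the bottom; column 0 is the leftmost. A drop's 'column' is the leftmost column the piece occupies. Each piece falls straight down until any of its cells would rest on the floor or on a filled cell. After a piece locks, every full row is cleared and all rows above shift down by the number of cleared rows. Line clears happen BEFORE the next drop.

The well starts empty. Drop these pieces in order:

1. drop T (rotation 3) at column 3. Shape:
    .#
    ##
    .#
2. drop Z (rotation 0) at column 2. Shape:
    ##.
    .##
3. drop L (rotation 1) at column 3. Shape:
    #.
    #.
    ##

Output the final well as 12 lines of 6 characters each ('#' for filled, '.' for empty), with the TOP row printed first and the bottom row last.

Drop 1: T rot3 at col 3 lands with bottom-row=0; cleared 0 line(s) (total 0); column heights now [0 0 0 2 3 0], max=3
Drop 2: Z rot0 at col 2 lands with bottom-row=3; cleared 0 line(s) (total 0); column heights now [0 0 5 5 4 0], max=5
Drop 3: L rot1 at col 3 lands with bottom-row=5; cleared 0 line(s) (total 0); column heights now [0 0 5 8 6 0], max=8

Answer: ......
......
......
......
...#..
...#..
...##.
..##..
...##.
....#.
...##.
....#.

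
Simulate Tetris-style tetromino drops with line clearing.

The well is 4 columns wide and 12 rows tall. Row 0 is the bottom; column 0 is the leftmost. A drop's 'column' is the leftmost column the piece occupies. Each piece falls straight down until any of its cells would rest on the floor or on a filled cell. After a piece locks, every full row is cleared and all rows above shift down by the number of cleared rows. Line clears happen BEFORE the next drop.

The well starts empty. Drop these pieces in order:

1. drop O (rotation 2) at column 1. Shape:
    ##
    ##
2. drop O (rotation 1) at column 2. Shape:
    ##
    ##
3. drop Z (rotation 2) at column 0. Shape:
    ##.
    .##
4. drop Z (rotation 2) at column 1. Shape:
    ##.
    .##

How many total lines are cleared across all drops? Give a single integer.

Drop 1: O rot2 at col 1 lands with bottom-row=0; cleared 0 line(s) (total 0); column heights now [0 2 2 0], max=2
Drop 2: O rot1 at col 2 lands with bottom-row=2; cleared 0 line(s) (total 0); column heights now [0 2 4 4], max=4
Drop 3: Z rot2 at col 0 lands with bottom-row=4; cleared 0 line(s) (total 0); column heights now [6 6 5 4], max=6
Drop 4: Z rot2 at col 1 lands with bottom-row=5; cleared 1 line(s) (total 1); column heights now [0 6 6 4], max=6

Answer: 1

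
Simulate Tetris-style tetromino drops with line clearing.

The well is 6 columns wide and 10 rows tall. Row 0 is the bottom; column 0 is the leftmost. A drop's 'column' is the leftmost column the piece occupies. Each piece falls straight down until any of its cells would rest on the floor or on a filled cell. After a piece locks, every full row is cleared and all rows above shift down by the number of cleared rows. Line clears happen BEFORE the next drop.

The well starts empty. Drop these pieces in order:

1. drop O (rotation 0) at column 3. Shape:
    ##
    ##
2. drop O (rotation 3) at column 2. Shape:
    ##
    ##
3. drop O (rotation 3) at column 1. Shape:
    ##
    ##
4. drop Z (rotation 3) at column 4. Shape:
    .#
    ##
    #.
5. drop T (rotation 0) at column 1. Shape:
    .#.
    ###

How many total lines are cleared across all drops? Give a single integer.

Answer: 0

Derivation:
Drop 1: O rot0 at col 3 lands with bottom-row=0; cleared 0 line(s) (total 0); column heights now [0 0 0 2 2 0], max=2
Drop 2: O rot3 at col 2 lands with bottom-row=2; cleared 0 line(s) (total 0); column heights now [0 0 4 4 2 0], max=4
Drop 3: O rot3 at col 1 lands with bottom-row=4; cleared 0 line(s) (total 0); column heights now [0 6 6 4 2 0], max=6
Drop 4: Z rot3 at col 4 lands with bottom-row=2; cleared 0 line(s) (total 0); column heights now [0 6 6 4 4 5], max=6
Drop 5: T rot0 at col 1 lands with bottom-row=6; cleared 0 line(s) (total 0); column heights now [0 7 8 7 4 5], max=8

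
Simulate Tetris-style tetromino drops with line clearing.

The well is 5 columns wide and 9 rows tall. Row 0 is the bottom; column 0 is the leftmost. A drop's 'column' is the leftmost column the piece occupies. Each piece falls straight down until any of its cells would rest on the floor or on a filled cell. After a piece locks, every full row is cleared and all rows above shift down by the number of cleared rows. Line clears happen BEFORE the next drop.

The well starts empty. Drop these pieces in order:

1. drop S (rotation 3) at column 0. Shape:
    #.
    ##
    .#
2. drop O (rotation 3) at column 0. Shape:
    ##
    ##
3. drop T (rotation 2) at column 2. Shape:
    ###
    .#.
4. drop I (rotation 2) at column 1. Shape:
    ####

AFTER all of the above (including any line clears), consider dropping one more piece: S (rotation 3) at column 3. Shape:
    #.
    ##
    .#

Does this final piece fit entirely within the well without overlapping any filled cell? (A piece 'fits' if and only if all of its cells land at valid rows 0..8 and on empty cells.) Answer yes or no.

Drop 1: S rot3 at col 0 lands with bottom-row=0; cleared 0 line(s) (total 0); column heights now [3 2 0 0 0], max=3
Drop 2: O rot3 at col 0 lands with bottom-row=3; cleared 0 line(s) (total 0); column heights now [5 5 0 0 0], max=5
Drop 3: T rot2 at col 2 lands with bottom-row=0; cleared 1 line(s) (total 1); column heights now [4 4 0 1 0], max=4
Drop 4: I rot2 at col 1 lands with bottom-row=4; cleared 0 line(s) (total 1); column heights now [4 5 5 5 5], max=5
Test piece S rot3 at col 3 (width 2): heights before test = [4 5 5 5 5]; fits = True

Answer: yes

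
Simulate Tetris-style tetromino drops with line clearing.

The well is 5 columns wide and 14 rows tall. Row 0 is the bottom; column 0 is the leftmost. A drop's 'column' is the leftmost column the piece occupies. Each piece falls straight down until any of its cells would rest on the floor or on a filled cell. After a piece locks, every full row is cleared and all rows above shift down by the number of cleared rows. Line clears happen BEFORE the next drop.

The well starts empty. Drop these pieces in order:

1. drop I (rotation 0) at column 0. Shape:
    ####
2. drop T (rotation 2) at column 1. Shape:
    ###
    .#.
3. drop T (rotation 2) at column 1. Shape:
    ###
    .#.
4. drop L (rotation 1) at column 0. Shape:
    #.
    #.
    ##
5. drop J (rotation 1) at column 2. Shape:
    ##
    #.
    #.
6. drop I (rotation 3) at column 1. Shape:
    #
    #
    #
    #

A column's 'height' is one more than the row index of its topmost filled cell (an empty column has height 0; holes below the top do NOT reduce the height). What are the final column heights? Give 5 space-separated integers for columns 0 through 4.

Answer: 8 10 8 8 0

Derivation:
Drop 1: I rot0 at col 0 lands with bottom-row=0; cleared 0 line(s) (total 0); column heights now [1 1 1 1 0], max=1
Drop 2: T rot2 at col 1 lands with bottom-row=1; cleared 0 line(s) (total 0); column heights now [1 3 3 3 0], max=3
Drop 3: T rot2 at col 1 lands with bottom-row=3; cleared 0 line(s) (total 0); column heights now [1 5 5 5 0], max=5
Drop 4: L rot1 at col 0 lands with bottom-row=5; cleared 0 line(s) (total 0); column heights now [8 6 5 5 0], max=8
Drop 5: J rot1 at col 2 lands with bottom-row=5; cleared 0 line(s) (total 0); column heights now [8 6 8 8 0], max=8
Drop 6: I rot3 at col 1 lands with bottom-row=6; cleared 0 line(s) (total 0); column heights now [8 10 8 8 0], max=10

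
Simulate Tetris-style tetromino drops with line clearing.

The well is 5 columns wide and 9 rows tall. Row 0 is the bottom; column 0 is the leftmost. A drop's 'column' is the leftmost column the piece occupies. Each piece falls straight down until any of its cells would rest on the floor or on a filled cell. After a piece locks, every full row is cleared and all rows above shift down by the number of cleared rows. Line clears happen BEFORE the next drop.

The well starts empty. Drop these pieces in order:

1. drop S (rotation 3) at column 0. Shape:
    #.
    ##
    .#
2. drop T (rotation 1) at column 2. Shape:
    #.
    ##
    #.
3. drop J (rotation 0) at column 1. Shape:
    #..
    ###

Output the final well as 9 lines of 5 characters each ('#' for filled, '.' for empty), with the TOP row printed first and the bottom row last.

Answer: .....
.....
.....
.....
.#...
.###.
#.#..
####.
.##..

Derivation:
Drop 1: S rot3 at col 0 lands with bottom-row=0; cleared 0 line(s) (total 0); column heights now [3 2 0 0 0], max=3
Drop 2: T rot1 at col 2 lands with bottom-row=0; cleared 0 line(s) (total 0); column heights now [3 2 3 2 0], max=3
Drop 3: J rot0 at col 1 lands with bottom-row=3; cleared 0 line(s) (total 0); column heights now [3 5 4 4 0], max=5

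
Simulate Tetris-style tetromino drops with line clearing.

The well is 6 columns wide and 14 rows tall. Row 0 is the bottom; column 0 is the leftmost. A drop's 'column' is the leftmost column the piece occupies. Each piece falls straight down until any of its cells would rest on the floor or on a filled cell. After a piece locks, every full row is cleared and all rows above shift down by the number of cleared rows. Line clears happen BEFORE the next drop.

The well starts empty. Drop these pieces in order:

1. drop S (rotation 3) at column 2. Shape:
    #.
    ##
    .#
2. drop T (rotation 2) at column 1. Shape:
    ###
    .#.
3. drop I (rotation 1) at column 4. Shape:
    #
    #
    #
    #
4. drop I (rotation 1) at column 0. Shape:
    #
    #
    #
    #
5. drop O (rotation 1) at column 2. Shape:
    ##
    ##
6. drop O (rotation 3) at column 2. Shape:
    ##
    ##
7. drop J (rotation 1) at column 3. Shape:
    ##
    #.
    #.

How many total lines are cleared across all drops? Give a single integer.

Drop 1: S rot3 at col 2 lands with bottom-row=0; cleared 0 line(s) (total 0); column heights now [0 0 3 2 0 0], max=3
Drop 2: T rot2 at col 1 lands with bottom-row=3; cleared 0 line(s) (total 0); column heights now [0 5 5 5 0 0], max=5
Drop 3: I rot1 at col 4 lands with bottom-row=0; cleared 0 line(s) (total 0); column heights now [0 5 5 5 4 0], max=5
Drop 4: I rot1 at col 0 lands with bottom-row=0; cleared 0 line(s) (total 0); column heights now [4 5 5 5 4 0], max=5
Drop 5: O rot1 at col 2 lands with bottom-row=5; cleared 0 line(s) (total 0); column heights now [4 5 7 7 4 0], max=7
Drop 6: O rot3 at col 2 lands with bottom-row=7; cleared 0 line(s) (total 0); column heights now [4 5 9 9 4 0], max=9
Drop 7: J rot1 at col 3 lands with bottom-row=9; cleared 0 line(s) (total 0); column heights now [4 5 9 12 12 0], max=12

Answer: 0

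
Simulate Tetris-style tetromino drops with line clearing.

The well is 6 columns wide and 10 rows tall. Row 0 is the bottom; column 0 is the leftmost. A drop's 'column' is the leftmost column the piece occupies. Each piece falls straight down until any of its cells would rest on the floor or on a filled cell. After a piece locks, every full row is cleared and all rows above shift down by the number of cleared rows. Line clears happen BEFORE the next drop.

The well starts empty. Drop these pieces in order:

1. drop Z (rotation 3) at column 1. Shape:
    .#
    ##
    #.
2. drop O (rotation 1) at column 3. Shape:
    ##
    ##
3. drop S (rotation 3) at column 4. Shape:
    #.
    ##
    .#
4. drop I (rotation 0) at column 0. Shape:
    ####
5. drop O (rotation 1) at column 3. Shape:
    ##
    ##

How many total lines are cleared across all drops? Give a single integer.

Answer: 0

Derivation:
Drop 1: Z rot3 at col 1 lands with bottom-row=0; cleared 0 line(s) (total 0); column heights now [0 2 3 0 0 0], max=3
Drop 2: O rot1 at col 3 lands with bottom-row=0; cleared 0 line(s) (total 0); column heights now [0 2 3 2 2 0], max=3
Drop 3: S rot3 at col 4 lands with bottom-row=1; cleared 0 line(s) (total 0); column heights now [0 2 3 2 4 3], max=4
Drop 4: I rot0 at col 0 lands with bottom-row=3; cleared 0 line(s) (total 0); column heights now [4 4 4 4 4 3], max=4
Drop 5: O rot1 at col 3 lands with bottom-row=4; cleared 0 line(s) (total 0); column heights now [4 4 4 6 6 3], max=6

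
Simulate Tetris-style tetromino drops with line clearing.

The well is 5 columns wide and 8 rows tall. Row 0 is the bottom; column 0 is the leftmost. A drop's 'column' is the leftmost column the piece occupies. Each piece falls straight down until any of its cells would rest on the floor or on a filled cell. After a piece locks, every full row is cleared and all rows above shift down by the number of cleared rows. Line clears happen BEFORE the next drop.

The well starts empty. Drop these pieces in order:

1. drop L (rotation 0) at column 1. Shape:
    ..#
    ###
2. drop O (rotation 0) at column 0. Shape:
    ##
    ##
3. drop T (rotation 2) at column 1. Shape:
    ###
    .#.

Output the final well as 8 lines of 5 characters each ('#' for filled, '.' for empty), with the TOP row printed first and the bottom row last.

Drop 1: L rot0 at col 1 lands with bottom-row=0; cleared 0 line(s) (total 0); column heights now [0 1 1 2 0], max=2
Drop 2: O rot0 at col 0 lands with bottom-row=1; cleared 0 line(s) (total 0); column heights now [3 3 1 2 0], max=3
Drop 3: T rot2 at col 1 lands with bottom-row=2; cleared 0 line(s) (total 0); column heights now [3 4 4 4 0], max=4

Answer: .....
.....
.....
.....
.###.
###..
##.#.
.###.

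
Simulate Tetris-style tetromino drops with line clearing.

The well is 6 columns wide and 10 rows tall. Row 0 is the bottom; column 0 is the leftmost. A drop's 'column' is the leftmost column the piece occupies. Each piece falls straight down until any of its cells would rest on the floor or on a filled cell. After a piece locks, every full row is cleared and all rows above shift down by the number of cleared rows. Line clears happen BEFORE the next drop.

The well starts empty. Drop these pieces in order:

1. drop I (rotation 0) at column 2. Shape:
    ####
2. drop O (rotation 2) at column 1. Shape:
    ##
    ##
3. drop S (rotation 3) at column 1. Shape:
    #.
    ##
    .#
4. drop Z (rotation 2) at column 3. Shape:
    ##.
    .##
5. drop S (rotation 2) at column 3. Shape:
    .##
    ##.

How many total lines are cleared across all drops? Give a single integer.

Answer: 0

Derivation:
Drop 1: I rot0 at col 2 lands with bottom-row=0; cleared 0 line(s) (total 0); column heights now [0 0 1 1 1 1], max=1
Drop 2: O rot2 at col 1 lands with bottom-row=1; cleared 0 line(s) (total 0); column heights now [0 3 3 1 1 1], max=3
Drop 3: S rot3 at col 1 lands with bottom-row=3; cleared 0 line(s) (total 0); column heights now [0 6 5 1 1 1], max=6
Drop 4: Z rot2 at col 3 lands with bottom-row=1; cleared 0 line(s) (total 0); column heights now [0 6 5 3 3 2], max=6
Drop 5: S rot2 at col 3 lands with bottom-row=3; cleared 0 line(s) (total 0); column heights now [0 6 5 4 5 5], max=6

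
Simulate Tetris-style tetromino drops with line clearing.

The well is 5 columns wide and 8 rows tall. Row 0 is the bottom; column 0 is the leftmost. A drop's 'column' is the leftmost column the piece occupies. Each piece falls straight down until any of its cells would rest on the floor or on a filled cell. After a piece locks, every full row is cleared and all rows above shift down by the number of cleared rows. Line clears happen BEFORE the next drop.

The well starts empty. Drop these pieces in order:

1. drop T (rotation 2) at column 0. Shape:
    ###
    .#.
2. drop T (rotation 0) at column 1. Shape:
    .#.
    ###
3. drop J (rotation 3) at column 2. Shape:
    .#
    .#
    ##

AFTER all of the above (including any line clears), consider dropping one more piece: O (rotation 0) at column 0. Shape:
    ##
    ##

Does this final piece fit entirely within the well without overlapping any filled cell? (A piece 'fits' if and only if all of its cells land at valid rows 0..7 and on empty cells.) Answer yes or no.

Drop 1: T rot2 at col 0 lands with bottom-row=0; cleared 0 line(s) (total 0); column heights now [2 2 2 0 0], max=2
Drop 2: T rot0 at col 1 lands with bottom-row=2; cleared 0 line(s) (total 0); column heights now [2 3 4 3 0], max=4
Drop 3: J rot3 at col 2 lands with bottom-row=4; cleared 0 line(s) (total 0); column heights now [2 3 5 7 0], max=7
Test piece O rot0 at col 0 (width 2): heights before test = [2 3 5 7 0]; fits = True

Answer: yes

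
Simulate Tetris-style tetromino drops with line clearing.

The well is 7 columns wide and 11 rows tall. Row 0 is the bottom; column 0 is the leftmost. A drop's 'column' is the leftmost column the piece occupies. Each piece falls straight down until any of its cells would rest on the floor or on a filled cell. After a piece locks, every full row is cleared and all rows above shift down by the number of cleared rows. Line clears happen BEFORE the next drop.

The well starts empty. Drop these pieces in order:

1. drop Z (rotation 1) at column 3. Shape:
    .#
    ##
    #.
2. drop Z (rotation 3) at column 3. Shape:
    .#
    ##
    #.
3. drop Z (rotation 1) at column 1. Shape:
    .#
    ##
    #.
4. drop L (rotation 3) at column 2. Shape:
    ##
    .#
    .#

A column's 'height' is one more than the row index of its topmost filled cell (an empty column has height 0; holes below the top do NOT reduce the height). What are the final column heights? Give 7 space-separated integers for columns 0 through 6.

Answer: 0 2 7 7 5 0 0

Derivation:
Drop 1: Z rot1 at col 3 lands with bottom-row=0; cleared 0 line(s) (total 0); column heights now [0 0 0 2 3 0 0], max=3
Drop 2: Z rot3 at col 3 lands with bottom-row=2; cleared 0 line(s) (total 0); column heights now [0 0 0 4 5 0 0], max=5
Drop 3: Z rot1 at col 1 lands with bottom-row=0; cleared 0 line(s) (total 0); column heights now [0 2 3 4 5 0 0], max=5
Drop 4: L rot3 at col 2 lands with bottom-row=4; cleared 0 line(s) (total 0); column heights now [0 2 7 7 5 0 0], max=7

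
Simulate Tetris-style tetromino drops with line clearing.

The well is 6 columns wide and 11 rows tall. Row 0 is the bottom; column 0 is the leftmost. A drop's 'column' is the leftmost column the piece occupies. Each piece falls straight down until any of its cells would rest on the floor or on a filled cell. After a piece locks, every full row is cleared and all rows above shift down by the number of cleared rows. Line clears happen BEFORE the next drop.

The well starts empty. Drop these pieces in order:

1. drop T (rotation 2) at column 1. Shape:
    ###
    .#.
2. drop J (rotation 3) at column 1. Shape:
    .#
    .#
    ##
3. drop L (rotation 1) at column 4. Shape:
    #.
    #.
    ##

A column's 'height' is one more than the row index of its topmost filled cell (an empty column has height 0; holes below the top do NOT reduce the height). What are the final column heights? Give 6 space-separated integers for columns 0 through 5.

Drop 1: T rot2 at col 1 lands with bottom-row=0; cleared 0 line(s) (total 0); column heights now [0 2 2 2 0 0], max=2
Drop 2: J rot3 at col 1 lands with bottom-row=2; cleared 0 line(s) (total 0); column heights now [0 3 5 2 0 0], max=5
Drop 3: L rot1 at col 4 lands with bottom-row=0; cleared 0 line(s) (total 0); column heights now [0 3 5 2 3 1], max=5

Answer: 0 3 5 2 3 1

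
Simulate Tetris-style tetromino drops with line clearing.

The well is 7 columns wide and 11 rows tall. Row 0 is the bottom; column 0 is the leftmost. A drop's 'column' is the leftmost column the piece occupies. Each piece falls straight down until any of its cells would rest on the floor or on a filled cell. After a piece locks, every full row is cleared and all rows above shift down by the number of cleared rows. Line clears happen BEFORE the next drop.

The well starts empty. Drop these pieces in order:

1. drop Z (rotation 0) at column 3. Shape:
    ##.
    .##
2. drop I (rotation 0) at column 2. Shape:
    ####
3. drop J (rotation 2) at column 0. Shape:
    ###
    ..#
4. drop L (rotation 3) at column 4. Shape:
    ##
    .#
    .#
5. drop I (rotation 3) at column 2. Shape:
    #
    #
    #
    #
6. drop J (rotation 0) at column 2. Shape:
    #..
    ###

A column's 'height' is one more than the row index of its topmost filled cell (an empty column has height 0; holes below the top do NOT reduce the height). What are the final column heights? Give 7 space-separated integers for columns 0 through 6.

Answer: 5 5 11 10 10 6 0

Derivation:
Drop 1: Z rot0 at col 3 lands with bottom-row=0; cleared 0 line(s) (total 0); column heights now [0 0 0 2 2 1 0], max=2
Drop 2: I rot0 at col 2 lands with bottom-row=2; cleared 0 line(s) (total 0); column heights now [0 0 3 3 3 3 0], max=3
Drop 3: J rot2 at col 0 lands with bottom-row=3; cleared 0 line(s) (total 0); column heights now [5 5 5 3 3 3 0], max=5
Drop 4: L rot3 at col 4 lands with bottom-row=3; cleared 0 line(s) (total 0); column heights now [5 5 5 3 6 6 0], max=6
Drop 5: I rot3 at col 2 lands with bottom-row=5; cleared 0 line(s) (total 0); column heights now [5 5 9 3 6 6 0], max=9
Drop 6: J rot0 at col 2 lands with bottom-row=9; cleared 0 line(s) (total 0); column heights now [5 5 11 10 10 6 0], max=11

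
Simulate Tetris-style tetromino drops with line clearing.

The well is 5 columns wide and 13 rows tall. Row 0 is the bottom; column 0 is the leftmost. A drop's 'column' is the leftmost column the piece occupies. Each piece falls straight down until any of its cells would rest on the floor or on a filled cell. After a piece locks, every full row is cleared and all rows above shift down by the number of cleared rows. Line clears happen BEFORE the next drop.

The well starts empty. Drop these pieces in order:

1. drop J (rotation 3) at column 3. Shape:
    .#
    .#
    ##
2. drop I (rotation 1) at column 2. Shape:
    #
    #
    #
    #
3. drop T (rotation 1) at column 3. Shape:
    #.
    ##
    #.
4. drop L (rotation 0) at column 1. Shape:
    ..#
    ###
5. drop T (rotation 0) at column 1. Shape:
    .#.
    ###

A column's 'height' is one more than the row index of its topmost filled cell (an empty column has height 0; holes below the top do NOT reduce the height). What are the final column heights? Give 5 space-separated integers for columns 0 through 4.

Answer: 0 8 9 8 4

Derivation:
Drop 1: J rot3 at col 3 lands with bottom-row=0; cleared 0 line(s) (total 0); column heights now [0 0 0 1 3], max=3
Drop 2: I rot1 at col 2 lands with bottom-row=0; cleared 0 line(s) (total 0); column heights now [0 0 4 1 3], max=4
Drop 3: T rot1 at col 3 lands with bottom-row=2; cleared 0 line(s) (total 0); column heights now [0 0 4 5 4], max=5
Drop 4: L rot0 at col 1 lands with bottom-row=5; cleared 0 line(s) (total 0); column heights now [0 6 6 7 4], max=7
Drop 5: T rot0 at col 1 lands with bottom-row=7; cleared 0 line(s) (total 0); column heights now [0 8 9 8 4], max=9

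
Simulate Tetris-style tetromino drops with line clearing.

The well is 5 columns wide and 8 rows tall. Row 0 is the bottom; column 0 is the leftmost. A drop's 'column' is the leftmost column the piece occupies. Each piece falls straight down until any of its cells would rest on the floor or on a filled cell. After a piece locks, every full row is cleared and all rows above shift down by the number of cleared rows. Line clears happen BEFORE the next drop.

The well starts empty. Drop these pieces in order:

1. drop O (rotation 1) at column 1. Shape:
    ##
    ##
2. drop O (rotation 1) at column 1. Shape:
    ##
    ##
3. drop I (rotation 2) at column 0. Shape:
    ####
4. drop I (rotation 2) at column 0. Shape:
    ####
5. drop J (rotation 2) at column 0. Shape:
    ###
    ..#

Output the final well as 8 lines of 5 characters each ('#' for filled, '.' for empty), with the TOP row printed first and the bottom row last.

Drop 1: O rot1 at col 1 lands with bottom-row=0; cleared 0 line(s) (total 0); column heights now [0 2 2 0 0], max=2
Drop 2: O rot1 at col 1 lands with bottom-row=2; cleared 0 line(s) (total 0); column heights now [0 4 4 0 0], max=4
Drop 3: I rot2 at col 0 lands with bottom-row=4; cleared 0 line(s) (total 0); column heights now [5 5 5 5 0], max=5
Drop 4: I rot2 at col 0 lands with bottom-row=5; cleared 0 line(s) (total 0); column heights now [6 6 6 6 0], max=6
Drop 5: J rot2 at col 0 lands with bottom-row=6; cleared 0 line(s) (total 0); column heights now [8 8 8 6 0], max=8

Answer: ###..
..#..
####.
####.
.##..
.##..
.##..
.##..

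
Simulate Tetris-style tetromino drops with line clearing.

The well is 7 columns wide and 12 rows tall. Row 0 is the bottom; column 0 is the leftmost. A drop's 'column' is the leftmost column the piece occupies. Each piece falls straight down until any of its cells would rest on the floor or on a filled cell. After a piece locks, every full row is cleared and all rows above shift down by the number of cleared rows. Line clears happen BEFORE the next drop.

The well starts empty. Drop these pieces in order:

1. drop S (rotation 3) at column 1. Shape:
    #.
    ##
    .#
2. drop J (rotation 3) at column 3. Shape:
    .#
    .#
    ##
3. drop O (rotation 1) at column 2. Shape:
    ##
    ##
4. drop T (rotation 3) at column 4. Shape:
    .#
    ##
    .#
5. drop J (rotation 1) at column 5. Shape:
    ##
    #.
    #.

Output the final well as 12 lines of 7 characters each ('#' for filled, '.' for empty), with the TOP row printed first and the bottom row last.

Drop 1: S rot3 at col 1 lands with bottom-row=0; cleared 0 line(s) (total 0); column heights now [0 3 2 0 0 0 0], max=3
Drop 2: J rot3 at col 3 lands with bottom-row=0; cleared 0 line(s) (total 0); column heights now [0 3 2 1 3 0 0], max=3
Drop 3: O rot1 at col 2 lands with bottom-row=2; cleared 0 line(s) (total 0); column heights now [0 3 4 4 3 0 0], max=4
Drop 4: T rot3 at col 4 lands with bottom-row=2; cleared 0 line(s) (total 0); column heights now [0 3 4 4 4 5 0], max=5
Drop 5: J rot1 at col 5 lands with bottom-row=5; cleared 0 line(s) (total 0); column heights now [0 3 4 4 4 8 8], max=8

Answer: .......
.......
.......
.......
.....##
.....#.
.....#.
.....#.
..####.
.#####.
.##.#..
..###..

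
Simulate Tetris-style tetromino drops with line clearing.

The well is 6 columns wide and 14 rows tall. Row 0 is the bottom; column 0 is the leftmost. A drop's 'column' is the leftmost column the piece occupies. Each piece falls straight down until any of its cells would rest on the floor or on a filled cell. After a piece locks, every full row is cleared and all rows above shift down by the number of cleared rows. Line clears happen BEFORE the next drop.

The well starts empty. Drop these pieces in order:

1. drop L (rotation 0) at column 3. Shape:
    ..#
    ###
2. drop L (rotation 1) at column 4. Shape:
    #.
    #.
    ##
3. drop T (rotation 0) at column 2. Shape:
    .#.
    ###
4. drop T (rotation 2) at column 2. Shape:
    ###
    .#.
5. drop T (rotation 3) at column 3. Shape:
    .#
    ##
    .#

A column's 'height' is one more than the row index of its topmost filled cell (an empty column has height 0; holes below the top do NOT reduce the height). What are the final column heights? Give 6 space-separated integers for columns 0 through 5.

Drop 1: L rot0 at col 3 lands with bottom-row=0; cleared 0 line(s) (total 0); column heights now [0 0 0 1 1 2], max=2
Drop 2: L rot1 at col 4 lands with bottom-row=2; cleared 0 line(s) (total 0); column heights now [0 0 0 1 5 3], max=5
Drop 3: T rot0 at col 2 lands with bottom-row=5; cleared 0 line(s) (total 0); column heights now [0 0 6 7 6 3], max=7
Drop 4: T rot2 at col 2 lands with bottom-row=7; cleared 0 line(s) (total 0); column heights now [0 0 9 9 9 3], max=9
Drop 5: T rot3 at col 3 lands with bottom-row=9; cleared 0 line(s) (total 0); column heights now [0 0 9 11 12 3], max=12

Answer: 0 0 9 11 12 3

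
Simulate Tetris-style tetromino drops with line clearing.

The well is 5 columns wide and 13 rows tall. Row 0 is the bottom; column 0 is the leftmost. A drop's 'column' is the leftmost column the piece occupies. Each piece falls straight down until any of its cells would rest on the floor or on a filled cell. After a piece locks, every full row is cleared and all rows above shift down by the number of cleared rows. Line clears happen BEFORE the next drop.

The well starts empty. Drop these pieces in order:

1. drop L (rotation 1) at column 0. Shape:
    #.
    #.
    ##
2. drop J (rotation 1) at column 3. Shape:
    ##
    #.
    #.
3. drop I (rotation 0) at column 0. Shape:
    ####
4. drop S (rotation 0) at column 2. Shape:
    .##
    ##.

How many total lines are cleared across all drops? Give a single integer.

Answer: 0

Derivation:
Drop 1: L rot1 at col 0 lands with bottom-row=0; cleared 0 line(s) (total 0); column heights now [3 1 0 0 0], max=3
Drop 2: J rot1 at col 3 lands with bottom-row=0; cleared 0 line(s) (total 0); column heights now [3 1 0 3 3], max=3
Drop 3: I rot0 at col 0 lands with bottom-row=3; cleared 0 line(s) (total 0); column heights now [4 4 4 4 3], max=4
Drop 4: S rot0 at col 2 lands with bottom-row=4; cleared 0 line(s) (total 0); column heights now [4 4 5 6 6], max=6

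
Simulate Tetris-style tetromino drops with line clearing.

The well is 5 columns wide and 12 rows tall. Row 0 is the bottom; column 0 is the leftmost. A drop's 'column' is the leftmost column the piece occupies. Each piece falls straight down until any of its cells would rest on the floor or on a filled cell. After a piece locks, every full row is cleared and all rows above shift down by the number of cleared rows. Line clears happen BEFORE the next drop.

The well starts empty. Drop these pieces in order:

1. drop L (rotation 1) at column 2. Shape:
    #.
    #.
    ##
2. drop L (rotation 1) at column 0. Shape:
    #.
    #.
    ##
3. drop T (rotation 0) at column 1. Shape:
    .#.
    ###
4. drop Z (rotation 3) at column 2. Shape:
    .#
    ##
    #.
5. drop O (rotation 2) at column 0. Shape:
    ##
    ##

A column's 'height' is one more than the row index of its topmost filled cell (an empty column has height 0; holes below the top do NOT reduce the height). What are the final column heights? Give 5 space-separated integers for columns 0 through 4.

Drop 1: L rot1 at col 2 lands with bottom-row=0; cleared 0 line(s) (total 0); column heights now [0 0 3 1 0], max=3
Drop 2: L rot1 at col 0 lands with bottom-row=0; cleared 0 line(s) (total 0); column heights now [3 1 3 1 0], max=3
Drop 3: T rot0 at col 1 lands with bottom-row=3; cleared 0 line(s) (total 0); column heights now [3 4 5 4 0], max=5
Drop 4: Z rot3 at col 2 lands with bottom-row=5; cleared 0 line(s) (total 0); column heights now [3 4 7 8 0], max=8
Drop 5: O rot2 at col 0 lands with bottom-row=4; cleared 0 line(s) (total 0); column heights now [6 6 7 8 0], max=8

Answer: 6 6 7 8 0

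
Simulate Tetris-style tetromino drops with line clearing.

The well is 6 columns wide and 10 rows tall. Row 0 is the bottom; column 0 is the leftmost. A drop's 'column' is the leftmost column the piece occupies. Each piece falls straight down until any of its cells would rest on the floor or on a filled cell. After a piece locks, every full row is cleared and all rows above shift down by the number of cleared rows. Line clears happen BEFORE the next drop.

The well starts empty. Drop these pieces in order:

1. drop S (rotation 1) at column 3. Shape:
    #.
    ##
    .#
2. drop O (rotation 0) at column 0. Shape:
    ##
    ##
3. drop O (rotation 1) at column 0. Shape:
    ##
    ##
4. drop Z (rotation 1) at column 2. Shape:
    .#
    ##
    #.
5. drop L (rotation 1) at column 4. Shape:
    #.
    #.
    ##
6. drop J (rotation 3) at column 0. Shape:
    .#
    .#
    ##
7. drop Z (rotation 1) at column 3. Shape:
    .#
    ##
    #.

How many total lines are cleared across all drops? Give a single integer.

Drop 1: S rot1 at col 3 lands with bottom-row=0; cleared 0 line(s) (total 0); column heights now [0 0 0 3 2 0], max=3
Drop 2: O rot0 at col 0 lands with bottom-row=0; cleared 0 line(s) (total 0); column heights now [2 2 0 3 2 0], max=3
Drop 3: O rot1 at col 0 lands with bottom-row=2; cleared 0 line(s) (total 0); column heights now [4 4 0 3 2 0], max=4
Drop 4: Z rot1 at col 2 lands with bottom-row=2; cleared 0 line(s) (total 0); column heights now [4 4 4 5 2 0], max=5
Drop 5: L rot1 at col 4 lands with bottom-row=2; cleared 1 line(s) (total 1); column heights now [3 3 3 4 4 0], max=4
Drop 6: J rot3 at col 0 lands with bottom-row=3; cleared 0 line(s) (total 1); column heights now [4 6 3 4 4 0], max=6
Drop 7: Z rot1 at col 3 lands with bottom-row=4; cleared 0 line(s) (total 1); column heights now [4 6 3 6 7 0], max=7

Answer: 1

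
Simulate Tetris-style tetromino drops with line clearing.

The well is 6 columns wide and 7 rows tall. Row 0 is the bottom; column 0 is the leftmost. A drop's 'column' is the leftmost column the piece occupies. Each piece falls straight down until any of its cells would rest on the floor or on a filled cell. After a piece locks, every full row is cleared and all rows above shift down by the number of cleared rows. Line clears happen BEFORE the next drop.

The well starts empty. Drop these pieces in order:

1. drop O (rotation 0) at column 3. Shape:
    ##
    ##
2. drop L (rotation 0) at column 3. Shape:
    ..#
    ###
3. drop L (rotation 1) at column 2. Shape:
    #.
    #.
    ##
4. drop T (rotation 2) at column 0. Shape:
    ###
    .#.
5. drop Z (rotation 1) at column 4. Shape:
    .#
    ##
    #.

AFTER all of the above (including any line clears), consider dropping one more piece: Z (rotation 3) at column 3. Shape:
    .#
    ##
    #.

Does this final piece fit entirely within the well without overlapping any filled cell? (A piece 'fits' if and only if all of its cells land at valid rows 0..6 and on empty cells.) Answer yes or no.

Answer: yes

Derivation:
Drop 1: O rot0 at col 3 lands with bottom-row=0; cleared 0 line(s) (total 0); column heights now [0 0 0 2 2 0], max=2
Drop 2: L rot0 at col 3 lands with bottom-row=2; cleared 0 line(s) (total 0); column heights now [0 0 0 3 3 4], max=4
Drop 3: L rot1 at col 2 lands with bottom-row=3; cleared 0 line(s) (total 0); column heights now [0 0 6 4 3 4], max=6
Drop 4: T rot2 at col 0 lands with bottom-row=5; cleared 0 line(s) (total 0); column heights now [7 7 7 4 3 4], max=7
Drop 5: Z rot1 at col 4 lands with bottom-row=3; cleared 0 line(s) (total 0); column heights now [7 7 7 4 5 6], max=7
Test piece Z rot3 at col 3 (width 2): heights before test = [7 7 7 4 5 6]; fits = True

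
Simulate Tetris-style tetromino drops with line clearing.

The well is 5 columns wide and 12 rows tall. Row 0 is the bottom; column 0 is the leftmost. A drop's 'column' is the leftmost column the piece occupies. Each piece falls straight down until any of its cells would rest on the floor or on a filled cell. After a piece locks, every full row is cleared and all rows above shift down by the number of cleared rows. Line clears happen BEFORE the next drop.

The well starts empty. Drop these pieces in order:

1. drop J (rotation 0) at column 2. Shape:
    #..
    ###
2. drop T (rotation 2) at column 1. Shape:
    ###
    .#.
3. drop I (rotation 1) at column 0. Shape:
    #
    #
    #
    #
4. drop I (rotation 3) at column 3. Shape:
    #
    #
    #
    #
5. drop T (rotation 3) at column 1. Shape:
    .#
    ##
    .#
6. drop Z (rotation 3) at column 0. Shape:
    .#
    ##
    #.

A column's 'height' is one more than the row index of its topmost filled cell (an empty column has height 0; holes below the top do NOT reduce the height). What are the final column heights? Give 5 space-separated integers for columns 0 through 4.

Drop 1: J rot0 at col 2 lands with bottom-row=0; cleared 0 line(s) (total 0); column heights now [0 0 2 1 1], max=2
Drop 2: T rot2 at col 1 lands with bottom-row=2; cleared 0 line(s) (total 0); column heights now [0 4 4 4 1], max=4
Drop 3: I rot1 at col 0 lands with bottom-row=0; cleared 0 line(s) (total 0); column heights now [4 4 4 4 1], max=4
Drop 4: I rot3 at col 3 lands with bottom-row=4; cleared 0 line(s) (total 0); column heights now [4 4 4 8 1], max=8
Drop 5: T rot3 at col 1 lands with bottom-row=4; cleared 0 line(s) (total 0); column heights now [4 6 7 8 1], max=8
Drop 6: Z rot3 at col 0 lands with bottom-row=5; cleared 0 line(s) (total 0); column heights now [7 8 7 8 1], max=8

Answer: 7 8 7 8 1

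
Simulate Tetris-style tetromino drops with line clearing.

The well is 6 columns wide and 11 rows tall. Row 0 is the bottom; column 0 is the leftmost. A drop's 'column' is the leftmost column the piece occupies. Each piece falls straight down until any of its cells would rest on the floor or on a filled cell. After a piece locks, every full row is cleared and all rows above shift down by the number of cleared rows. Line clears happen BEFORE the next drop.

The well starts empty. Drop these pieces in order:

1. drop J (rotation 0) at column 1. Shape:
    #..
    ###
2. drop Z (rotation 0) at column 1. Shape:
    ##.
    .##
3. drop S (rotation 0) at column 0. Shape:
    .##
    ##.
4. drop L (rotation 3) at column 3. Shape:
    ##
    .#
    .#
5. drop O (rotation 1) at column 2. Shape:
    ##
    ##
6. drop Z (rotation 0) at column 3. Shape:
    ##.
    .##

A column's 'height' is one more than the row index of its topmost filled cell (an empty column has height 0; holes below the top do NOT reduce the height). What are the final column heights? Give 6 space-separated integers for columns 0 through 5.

Drop 1: J rot0 at col 1 lands with bottom-row=0; cleared 0 line(s) (total 0); column heights now [0 2 1 1 0 0], max=2
Drop 2: Z rot0 at col 1 lands with bottom-row=1; cleared 0 line(s) (total 0); column heights now [0 3 3 2 0 0], max=3
Drop 3: S rot0 at col 0 lands with bottom-row=3; cleared 0 line(s) (total 0); column heights now [4 5 5 2 0 0], max=5
Drop 4: L rot3 at col 3 lands with bottom-row=0; cleared 0 line(s) (total 0); column heights now [4 5 5 3 3 0], max=5
Drop 5: O rot1 at col 2 lands with bottom-row=5; cleared 0 line(s) (total 0); column heights now [4 5 7 7 3 0], max=7
Drop 6: Z rot0 at col 3 lands with bottom-row=6; cleared 0 line(s) (total 0); column heights now [4 5 7 8 8 7], max=8

Answer: 4 5 7 8 8 7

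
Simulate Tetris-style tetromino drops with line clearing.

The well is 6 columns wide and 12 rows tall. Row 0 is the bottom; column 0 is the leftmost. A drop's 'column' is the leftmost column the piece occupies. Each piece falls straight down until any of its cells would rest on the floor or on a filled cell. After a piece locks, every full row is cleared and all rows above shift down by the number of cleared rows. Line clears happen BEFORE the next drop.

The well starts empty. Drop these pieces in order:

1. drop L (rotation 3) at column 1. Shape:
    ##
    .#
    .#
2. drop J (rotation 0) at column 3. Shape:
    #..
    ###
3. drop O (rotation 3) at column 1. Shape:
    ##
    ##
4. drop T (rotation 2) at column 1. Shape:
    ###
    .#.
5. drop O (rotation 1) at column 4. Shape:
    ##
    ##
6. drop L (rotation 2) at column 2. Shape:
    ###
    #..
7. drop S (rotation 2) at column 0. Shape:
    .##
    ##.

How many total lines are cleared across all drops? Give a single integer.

Answer: 0

Derivation:
Drop 1: L rot3 at col 1 lands with bottom-row=0; cleared 0 line(s) (total 0); column heights now [0 3 3 0 0 0], max=3
Drop 2: J rot0 at col 3 lands with bottom-row=0; cleared 0 line(s) (total 0); column heights now [0 3 3 2 1 1], max=3
Drop 3: O rot3 at col 1 lands with bottom-row=3; cleared 0 line(s) (total 0); column heights now [0 5 5 2 1 1], max=5
Drop 4: T rot2 at col 1 lands with bottom-row=5; cleared 0 line(s) (total 0); column heights now [0 7 7 7 1 1], max=7
Drop 5: O rot1 at col 4 lands with bottom-row=1; cleared 0 line(s) (total 0); column heights now [0 7 7 7 3 3], max=7
Drop 6: L rot2 at col 2 lands with bottom-row=7; cleared 0 line(s) (total 0); column heights now [0 7 9 9 9 3], max=9
Drop 7: S rot2 at col 0 lands with bottom-row=8; cleared 0 line(s) (total 0); column heights now [9 10 10 9 9 3], max=10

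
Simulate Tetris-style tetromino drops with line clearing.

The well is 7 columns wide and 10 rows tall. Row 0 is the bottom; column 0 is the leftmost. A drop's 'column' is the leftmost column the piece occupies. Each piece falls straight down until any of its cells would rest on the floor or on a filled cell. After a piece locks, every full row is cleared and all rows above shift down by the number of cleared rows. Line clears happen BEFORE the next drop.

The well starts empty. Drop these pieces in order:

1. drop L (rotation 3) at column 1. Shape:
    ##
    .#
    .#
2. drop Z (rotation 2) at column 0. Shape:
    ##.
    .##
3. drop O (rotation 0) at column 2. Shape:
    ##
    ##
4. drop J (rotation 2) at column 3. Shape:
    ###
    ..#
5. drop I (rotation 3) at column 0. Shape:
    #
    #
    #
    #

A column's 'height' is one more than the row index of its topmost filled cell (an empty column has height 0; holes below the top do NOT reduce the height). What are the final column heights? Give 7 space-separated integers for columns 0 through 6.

Answer: 9 5 6 7 7 7 0

Derivation:
Drop 1: L rot3 at col 1 lands with bottom-row=0; cleared 0 line(s) (total 0); column heights now [0 3 3 0 0 0 0], max=3
Drop 2: Z rot2 at col 0 lands with bottom-row=3; cleared 0 line(s) (total 0); column heights now [5 5 4 0 0 0 0], max=5
Drop 3: O rot0 at col 2 lands with bottom-row=4; cleared 0 line(s) (total 0); column heights now [5 5 6 6 0 0 0], max=6
Drop 4: J rot2 at col 3 lands with bottom-row=5; cleared 0 line(s) (total 0); column heights now [5 5 6 7 7 7 0], max=7
Drop 5: I rot3 at col 0 lands with bottom-row=5; cleared 0 line(s) (total 0); column heights now [9 5 6 7 7 7 0], max=9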